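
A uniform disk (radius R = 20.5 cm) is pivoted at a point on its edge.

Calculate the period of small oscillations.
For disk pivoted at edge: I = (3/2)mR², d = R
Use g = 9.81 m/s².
I/m = (3/2)R² = 0.06304 m²; d = R = 0.205 m
T = 2π√((3/2)R²/(gR)) = 2π√(3R/(2g)) = 1.112 s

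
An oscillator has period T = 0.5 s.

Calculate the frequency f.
f = 1/T = 1/0.5 = 2 Hz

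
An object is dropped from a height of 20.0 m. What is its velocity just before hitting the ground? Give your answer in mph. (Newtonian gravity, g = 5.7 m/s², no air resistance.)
v = √(2gh) (with unit conversion) = 33.78 mph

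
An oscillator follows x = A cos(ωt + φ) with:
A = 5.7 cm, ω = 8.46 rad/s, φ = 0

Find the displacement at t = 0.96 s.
x = A cos(ωt + φ) = 5.7×cos(8.46×0.96 + 0) = -1.507 cm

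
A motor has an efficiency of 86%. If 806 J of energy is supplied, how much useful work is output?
W_out = η × W_in = 0.86 × 806 = 693.16 J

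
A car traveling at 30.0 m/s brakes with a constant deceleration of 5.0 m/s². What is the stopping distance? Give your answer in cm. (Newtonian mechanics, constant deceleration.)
d = v₀² / (2a) (with unit conversion) = 9000.0 cm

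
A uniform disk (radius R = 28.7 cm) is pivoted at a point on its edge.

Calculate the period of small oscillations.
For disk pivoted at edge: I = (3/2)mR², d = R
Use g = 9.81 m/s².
I/m = (3/2)R² = 0.1236 m²; d = R = 0.287 m
T = 2π√((3/2)R²/(gR)) = 2π√(3R/(2g)) = 1.316 s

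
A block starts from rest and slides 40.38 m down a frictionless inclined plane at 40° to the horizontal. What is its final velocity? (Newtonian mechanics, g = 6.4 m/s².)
a = g sin(θ) = 6.4 × sin(40°) = 4.11 m/s²
v = √(2ad) = √(2 × 4.11 × 40.38) = 18.23 m/s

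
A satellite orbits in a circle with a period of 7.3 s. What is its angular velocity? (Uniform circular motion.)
ω = 2π/T = 2π/7.3 = 0.8607 rad/s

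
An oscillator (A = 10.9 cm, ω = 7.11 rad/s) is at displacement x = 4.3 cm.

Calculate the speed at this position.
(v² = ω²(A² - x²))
v = ω√(A² − x²) = 7.11×√(0.109² − 0.043²) = 0.7121 m/s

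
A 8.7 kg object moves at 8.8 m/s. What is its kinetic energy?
KE = ½mv² = ½×8.7×8.8² = 336.864 J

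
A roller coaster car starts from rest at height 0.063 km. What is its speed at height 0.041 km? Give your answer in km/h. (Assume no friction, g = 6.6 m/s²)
mgh₁ = ½mv₂² + mgh₂ → v₂ = √(2g(h₁−h₂)) = √(2×6.6×(63−41)) = 17.04 m/s = 61.35 km/h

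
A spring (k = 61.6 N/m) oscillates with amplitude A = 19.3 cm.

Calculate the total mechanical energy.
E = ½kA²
E = ½kA² = ½×61.6×(0.193)² = 1.147 J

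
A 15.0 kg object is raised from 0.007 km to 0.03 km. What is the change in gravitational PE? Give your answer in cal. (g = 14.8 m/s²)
ΔPE = mg(h₂ − h₁) = 15 kg × 14.8 m/s² × (30 − 7) m = 5106 J = 1220.0 cal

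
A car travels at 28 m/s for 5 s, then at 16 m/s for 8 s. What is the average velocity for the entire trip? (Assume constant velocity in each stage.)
d₁ = v₁t₁ = 28 × 5 = 140 m
d₂ = v₂t₂ = 16 × 8 = 128 m
d_total = 268 m, t_total = 13 s
v_avg = d_total/t_total = 268/13 = 20.62 m/s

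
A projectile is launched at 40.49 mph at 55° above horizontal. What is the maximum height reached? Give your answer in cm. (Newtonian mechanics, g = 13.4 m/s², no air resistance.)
H = v₀²sin²(θ)/(2g) (with unit conversion) = 820.3 cm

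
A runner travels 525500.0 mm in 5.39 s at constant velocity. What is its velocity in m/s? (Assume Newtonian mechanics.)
v = d/t (with unit conversion) = 97.5 m/s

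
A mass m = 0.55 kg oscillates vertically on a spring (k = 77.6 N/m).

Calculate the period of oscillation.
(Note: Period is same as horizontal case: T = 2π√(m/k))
T = 2π√(m/k) = 2π√(0.55/77.6) = 0.529 s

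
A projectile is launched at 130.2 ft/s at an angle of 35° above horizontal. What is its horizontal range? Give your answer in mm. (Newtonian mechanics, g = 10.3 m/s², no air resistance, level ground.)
R = v₀² sin(2θ) / g (with unit conversion) = 143700.0 mm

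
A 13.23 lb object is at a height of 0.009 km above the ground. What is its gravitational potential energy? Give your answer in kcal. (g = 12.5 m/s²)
PE = mgh = 6.001 kg × 12.5 m/s² × 9 m = 675.1 J = 0.1614 kcal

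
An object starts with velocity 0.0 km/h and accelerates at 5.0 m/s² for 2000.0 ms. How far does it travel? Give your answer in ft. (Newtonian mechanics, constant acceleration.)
d = v₀t + ½at² (with unit conversion) = 32.81 ft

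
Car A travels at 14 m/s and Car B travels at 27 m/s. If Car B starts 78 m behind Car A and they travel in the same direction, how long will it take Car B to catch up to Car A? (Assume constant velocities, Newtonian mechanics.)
Relative speed: v_rel = 27 - 14 = 13 m/s
Time to catch: t = d₀/v_rel = 78/13 = 6.0 s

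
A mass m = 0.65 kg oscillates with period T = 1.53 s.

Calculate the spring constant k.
T = 2π√(m/k) → k = m(2π/T)² = 0.65×(2π/1.53)² = 10.96 N/m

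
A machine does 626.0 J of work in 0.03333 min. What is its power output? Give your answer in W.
P = W/t = 626 J / 2 s = 313 W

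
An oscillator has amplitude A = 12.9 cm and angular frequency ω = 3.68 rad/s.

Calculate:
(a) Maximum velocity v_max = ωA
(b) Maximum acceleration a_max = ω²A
v_max = ωA = 3.68×0.129 = 0.4747 m/s
a_max = ω²A = 3.68²×0.129 = 1.747 m/s²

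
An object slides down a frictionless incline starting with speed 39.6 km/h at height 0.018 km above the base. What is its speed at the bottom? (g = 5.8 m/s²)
½mv₀² + mgh = ½mv² → v = √(v₀² + 2gh) = √(11² + 2×5.8×18) = 18.16 m/s = 65.38 km/h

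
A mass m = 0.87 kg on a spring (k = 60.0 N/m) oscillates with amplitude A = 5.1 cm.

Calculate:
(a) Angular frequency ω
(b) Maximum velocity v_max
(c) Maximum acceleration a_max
ω = √(k/m) = √(60.0/0.87) = 8.305 rad/s
v_max = ωA = 8.305×0.051 = 0.4235 m/s
a_max = ω²A = 8.305²×0.051 = 3.517 m/s²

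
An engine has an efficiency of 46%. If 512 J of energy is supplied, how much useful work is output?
W_out = η × W_in = 0.46 × 512 = 235.52 J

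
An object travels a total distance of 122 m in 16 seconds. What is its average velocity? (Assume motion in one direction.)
v_avg = Δd / Δt = 122 / 16 = 7.62 m/s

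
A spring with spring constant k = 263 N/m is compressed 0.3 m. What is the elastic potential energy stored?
PE = ½kx² = ½×263×0.3² = 11.83 J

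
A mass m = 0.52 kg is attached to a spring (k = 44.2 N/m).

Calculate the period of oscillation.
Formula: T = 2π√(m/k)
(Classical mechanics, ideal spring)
T = 2π√(m/k) = 2π√(0.52/44.2) = 0.6815 s; f = 1/T = 1.467 Hz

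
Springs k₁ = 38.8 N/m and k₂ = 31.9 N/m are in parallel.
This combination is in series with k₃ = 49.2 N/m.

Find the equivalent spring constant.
k₁₂ = k₁ + k₂ = 70.7 N/m (parallel)
1/k_eq = 1/k₁₂ + 1/k₃ → k_eq = 29.01 N/m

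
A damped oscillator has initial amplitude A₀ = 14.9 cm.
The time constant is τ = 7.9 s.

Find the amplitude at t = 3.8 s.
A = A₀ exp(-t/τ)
A = A₀ exp(−t/τ) = 14.9×exp(−3.8/7.9) = 9.211 cm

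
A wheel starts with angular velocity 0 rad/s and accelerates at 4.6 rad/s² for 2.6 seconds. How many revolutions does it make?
θ = ω₀t + ½αt² = 0×2.6 + ½×4.6×2.6² = 15.55 rad
Revolutions = θ/(2π) = 15.55/(2π) = 2.47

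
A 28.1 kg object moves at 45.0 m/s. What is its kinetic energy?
KE = ½mv² = ½×28.1×45.0² = 28451.25 J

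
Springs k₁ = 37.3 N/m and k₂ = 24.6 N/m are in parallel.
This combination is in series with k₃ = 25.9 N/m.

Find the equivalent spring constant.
k₁₂ = k₁ + k₂ = 61.9 N/m (parallel)
1/k_eq = 1/k₁₂ + 1/k₃ → k_eq = 18.26 N/m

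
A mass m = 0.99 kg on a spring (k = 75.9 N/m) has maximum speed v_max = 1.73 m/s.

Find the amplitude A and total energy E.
½mv²_max = ½kA² → A = v_max√(m/k) = 1.73×√(0.99/75.9) = 0.1976 m = 19.76 cm
E = ½mv²_max = ½×0.99×1.73² = 1.481 J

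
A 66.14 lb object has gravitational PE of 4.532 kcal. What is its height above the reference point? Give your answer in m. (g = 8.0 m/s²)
PE = mgh → h = PE/(mg) = 1.896e+04 J / (30 kg × 8.0 m/s²) = 79.01 m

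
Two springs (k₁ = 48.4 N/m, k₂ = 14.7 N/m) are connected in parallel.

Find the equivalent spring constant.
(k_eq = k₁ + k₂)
k_eq = k₁ + k₂ = 48.4 + 14.7 = 63.1 N/m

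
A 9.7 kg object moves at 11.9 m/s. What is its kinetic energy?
KE = ½mv² = ½×9.7×11.9² = 686.8085 J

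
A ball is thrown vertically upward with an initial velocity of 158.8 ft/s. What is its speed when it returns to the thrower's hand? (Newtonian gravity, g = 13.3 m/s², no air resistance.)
By conservation of energy, the ball returns at the same speed = 158.8 ft/s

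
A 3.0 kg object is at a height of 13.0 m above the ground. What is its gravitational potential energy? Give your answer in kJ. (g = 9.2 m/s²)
PE = mgh = 3 kg × 9.2 m/s² × 13 m = 358.8 J = 0.3588 kJ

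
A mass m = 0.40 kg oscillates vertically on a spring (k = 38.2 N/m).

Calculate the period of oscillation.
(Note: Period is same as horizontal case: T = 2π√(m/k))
T = 2π√(m/k) = 2π√(0.4/38.2) = 0.643 s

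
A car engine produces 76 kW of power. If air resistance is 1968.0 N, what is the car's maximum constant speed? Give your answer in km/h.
P = Fv → v = P/F = 76000 W / 1968 N = 38.62 m/s = 139.0 km/h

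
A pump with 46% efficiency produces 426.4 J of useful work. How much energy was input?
W_in = W_out/η = 426.4/0.46 = 926.96 J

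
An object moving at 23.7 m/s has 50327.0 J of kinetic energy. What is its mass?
KE = ½mv² → m = 2KE/v² = 2×50327.0/23.7² = 179.2 kg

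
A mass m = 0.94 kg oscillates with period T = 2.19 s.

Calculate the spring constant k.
T = 2π√(m/k) → k = m(2π/T)² = 0.94×(2π/2.19)² = 7.737 N/m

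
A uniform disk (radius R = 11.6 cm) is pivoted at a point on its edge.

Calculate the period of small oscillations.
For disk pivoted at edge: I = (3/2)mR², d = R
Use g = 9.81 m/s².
I/m = (3/2)R² = 0.02018 m²; d = R = 0.116 m
T = 2π√((3/2)R²/(gR)) = 2π√(3R/(2g)) = 0.8368 s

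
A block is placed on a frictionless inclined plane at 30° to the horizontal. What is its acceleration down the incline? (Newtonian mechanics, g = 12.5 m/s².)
a = g sin(θ) = 12.5 × sin(30°) = 12.5 × 0.5 = 6.25 m/s²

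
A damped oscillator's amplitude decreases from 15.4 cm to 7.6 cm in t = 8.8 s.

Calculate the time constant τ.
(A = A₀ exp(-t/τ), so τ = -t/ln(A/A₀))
A/A₀ = 7.6/15.4 = 0.4935; ln(A/A₀) = -0.7062
τ = −t/ln(A/A₀) = −8.8/-0.7062 = 12.46 s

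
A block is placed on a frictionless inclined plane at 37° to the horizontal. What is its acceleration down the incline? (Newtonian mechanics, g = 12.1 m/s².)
a = g sin(θ) = 12.1 × sin(37°) = 12.1 × 0.6018 = 7.28 m/s²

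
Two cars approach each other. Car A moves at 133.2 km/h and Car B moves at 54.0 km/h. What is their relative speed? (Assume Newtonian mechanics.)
v_rel = v_A + v_B = 133.2 + 54.0 = 187.2 km/h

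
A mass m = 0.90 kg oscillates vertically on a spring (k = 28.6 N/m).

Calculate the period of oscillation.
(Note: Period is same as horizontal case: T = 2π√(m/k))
T = 2π√(m/k) = 2π√(0.9/28.6) = 1.115 s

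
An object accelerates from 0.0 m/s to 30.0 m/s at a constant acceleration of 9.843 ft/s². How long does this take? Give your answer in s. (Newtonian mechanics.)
t = (v - v₀)/a (with unit conversion) = 10.0 s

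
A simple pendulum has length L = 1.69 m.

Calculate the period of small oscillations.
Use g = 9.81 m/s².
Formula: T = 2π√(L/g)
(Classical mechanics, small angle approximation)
T = 2π√(L/g) = 2π√(1.69/9.81) = 2.608 s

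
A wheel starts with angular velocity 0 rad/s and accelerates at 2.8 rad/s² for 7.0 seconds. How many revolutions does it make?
θ = ω₀t + ½αt² = 0×7.0 + ½×2.8×7.0² = 68.6 rad
Revolutions = θ/(2π) = 68.6/(2π) = 10.92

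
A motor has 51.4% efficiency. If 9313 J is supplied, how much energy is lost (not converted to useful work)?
W_out = η × W_in = 0.514×9313 = 4786.9 J
W_lost = W_in − W_out = 9313 − 4786.9 = 4526.1 J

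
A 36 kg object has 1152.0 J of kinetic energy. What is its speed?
KE = ½mv² → v = √(2KE/m) = √(2×1152.0/36) = 8.0 m/s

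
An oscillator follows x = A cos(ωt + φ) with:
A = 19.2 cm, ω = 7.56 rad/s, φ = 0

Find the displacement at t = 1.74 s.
x = A cos(ωt + φ) = 19.2×cos(7.56×1.74 + 0) = 15.98 cm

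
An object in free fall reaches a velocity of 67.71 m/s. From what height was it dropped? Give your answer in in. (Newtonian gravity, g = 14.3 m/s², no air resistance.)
h = v²/(2g) (with unit conversion) = 6311.0 in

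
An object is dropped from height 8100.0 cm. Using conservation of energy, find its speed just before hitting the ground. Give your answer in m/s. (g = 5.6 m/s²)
mgh = ½mv² → v = √(2gh) = √(2×5.6×81) = 30.12 m/s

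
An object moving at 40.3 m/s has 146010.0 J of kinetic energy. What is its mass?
KE = ½mv² → m = 2KE/v² = 2×146010.0/40.3² = 179.8 kg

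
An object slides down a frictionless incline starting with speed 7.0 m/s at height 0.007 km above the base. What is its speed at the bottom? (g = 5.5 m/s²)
½mv₀² + mgh = ½mv² → v = √(v₀² + 2gh) = √(7² + 2×5.5×7) = 11.22 m/s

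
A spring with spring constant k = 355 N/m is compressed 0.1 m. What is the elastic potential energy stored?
PE = ½kx² = ½×355×0.1² = 1.775 J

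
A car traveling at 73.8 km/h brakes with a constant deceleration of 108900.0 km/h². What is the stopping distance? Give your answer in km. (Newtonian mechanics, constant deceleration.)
d = v₀² / (2a) (with unit conversion) = 0.02501 km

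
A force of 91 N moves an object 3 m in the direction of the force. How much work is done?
W = Fd = 91×3 = 273.0 J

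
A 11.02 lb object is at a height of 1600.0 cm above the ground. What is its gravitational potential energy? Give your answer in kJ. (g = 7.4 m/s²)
PE = mgh = 4.999 kg × 7.4 m/s² × 16 m = 591.8 J = 0.5918 kJ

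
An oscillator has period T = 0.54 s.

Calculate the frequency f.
f = 1/T = 1/0.54 = 1.852 Hz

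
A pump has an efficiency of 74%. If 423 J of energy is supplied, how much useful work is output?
W_out = η × W_in = 0.74 × 423 = 313.02 J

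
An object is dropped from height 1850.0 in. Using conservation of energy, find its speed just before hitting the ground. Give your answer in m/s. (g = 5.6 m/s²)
mgh = ½mv² → v = √(2gh) = √(2×5.6×46.99) = 22.94 m/s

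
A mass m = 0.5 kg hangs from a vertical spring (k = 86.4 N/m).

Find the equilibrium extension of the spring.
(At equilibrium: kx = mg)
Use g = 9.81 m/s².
x_eq = mg/k = 0.5×9.81/86.4 = 0.05677 m = 5.677 cm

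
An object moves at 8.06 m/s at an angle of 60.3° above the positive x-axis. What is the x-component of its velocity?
vₓ = v cos(θ) = 8.06 × cos(60.3°) = 3.99 m/s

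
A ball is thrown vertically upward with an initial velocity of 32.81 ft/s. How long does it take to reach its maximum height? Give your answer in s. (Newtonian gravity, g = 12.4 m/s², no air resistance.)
t_up = v₀/g (with unit conversion) = 0.8065 s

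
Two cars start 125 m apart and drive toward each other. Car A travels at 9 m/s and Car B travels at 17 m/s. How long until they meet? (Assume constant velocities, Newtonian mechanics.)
Combined speed: v_combined = 9 + 17 = 26 m/s
Time to meet: t = d/26 = 125/26 = 4.81 s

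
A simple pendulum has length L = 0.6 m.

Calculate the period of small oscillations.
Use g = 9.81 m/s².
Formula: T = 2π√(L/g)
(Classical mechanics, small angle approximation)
T = 2π√(L/g) = 2π√(0.6/9.81) = 1.554 s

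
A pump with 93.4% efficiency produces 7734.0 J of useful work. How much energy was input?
W_in = W_out/η = 7734.0/0.934 = 8280.5 J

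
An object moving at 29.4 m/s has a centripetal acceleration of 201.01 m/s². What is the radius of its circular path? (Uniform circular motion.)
r = v²/a_c = 29.4²/201.01 = 4.3 m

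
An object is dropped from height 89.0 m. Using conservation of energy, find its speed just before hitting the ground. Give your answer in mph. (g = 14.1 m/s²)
mgh = ½mv² → v = √(2gh) = √(2×14.1×89) = 50.1 m/s = 112.1 mph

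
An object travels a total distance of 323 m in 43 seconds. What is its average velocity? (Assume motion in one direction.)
v_avg = Δd / Δt = 323 / 43 = 7.51 m/s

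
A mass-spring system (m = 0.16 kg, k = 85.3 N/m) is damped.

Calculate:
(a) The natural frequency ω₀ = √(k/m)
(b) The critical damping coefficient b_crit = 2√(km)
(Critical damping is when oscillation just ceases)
ω₀ = √(k/m) = √(85.3/0.16) = 23.09 rad/s
b_crit = 2√(km) = 2√(85.3×0.16) = 7.389 kg/s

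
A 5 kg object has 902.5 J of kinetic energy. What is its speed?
KE = ½mv² → v = √(2KE/m) = √(2×902.5/5) = 19.0 m/s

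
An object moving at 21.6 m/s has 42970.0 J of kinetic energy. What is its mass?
KE = ½mv² → m = 2KE/v² = 2×42970.0/21.6² = 184.2 kg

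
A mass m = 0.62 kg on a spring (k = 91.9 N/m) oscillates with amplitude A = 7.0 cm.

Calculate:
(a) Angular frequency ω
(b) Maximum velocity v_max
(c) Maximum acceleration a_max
ω = √(k/m) = √(91.9/0.62) = 12.17 rad/s
v_max = ωA = 12.17×0.07 = 0.8522 m/s
a_max = ω²A = 12.17²×0.07 = 10.38 m/s²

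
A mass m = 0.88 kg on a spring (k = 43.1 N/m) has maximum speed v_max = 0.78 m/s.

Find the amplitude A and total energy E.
½mv²_max = ½kA² → A = v_max√(m/k) = 0.78×√(0.88/43.1) = 0.1115 m = 11.15 cm
E = ½mv²_max = ½×0.88×0.78² = 0.2677 J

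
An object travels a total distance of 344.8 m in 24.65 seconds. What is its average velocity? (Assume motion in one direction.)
v_avg = Δd / Δt = 344.8 / 24.65 = 13.99 m/s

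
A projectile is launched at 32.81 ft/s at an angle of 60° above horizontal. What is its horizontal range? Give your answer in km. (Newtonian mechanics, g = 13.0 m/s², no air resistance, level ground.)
R = v₀² sin(2θ) / g (with unit conversion) = 0.006662 km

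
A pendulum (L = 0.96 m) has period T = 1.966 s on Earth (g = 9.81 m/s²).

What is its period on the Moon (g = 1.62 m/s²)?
T = 2π√(L/g), so T_moon/T_earth = √(g_earth/g_moon)
T_moon = 2π√(0.96/1.62) = 4.837 s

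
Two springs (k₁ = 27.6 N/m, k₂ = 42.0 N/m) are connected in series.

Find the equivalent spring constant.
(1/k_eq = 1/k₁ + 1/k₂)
1/k_eq = 1/27.6 + 1/42.0 = 0.060041; k_eq = 16.66 N/m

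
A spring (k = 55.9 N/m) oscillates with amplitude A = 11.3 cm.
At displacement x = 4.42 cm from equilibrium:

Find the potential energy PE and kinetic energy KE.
E_total = ½kA² = ½×55.9×(0.113)² = 0.3569 J
PE = ½kx² = ½×55.9×(0.0442)² = 0.0546 J
KE = E_total − PE = 0.3023 J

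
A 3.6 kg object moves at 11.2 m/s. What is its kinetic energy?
KE = ½mv² = ½×3.6×11.2² = 225.792 J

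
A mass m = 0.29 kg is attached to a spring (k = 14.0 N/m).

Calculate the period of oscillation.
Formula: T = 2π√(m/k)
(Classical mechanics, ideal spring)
T = 2π√(m/k) = 2π√(0.29/14.0) = 0.9043 s; f = 1/T = 1.106 Hz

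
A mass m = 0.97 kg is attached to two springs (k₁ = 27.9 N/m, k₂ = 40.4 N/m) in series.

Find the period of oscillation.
k_eq = k₁k₂/(k₁+k₂) = 16.5 N/m
T = 2π√(m/k_eq) = 2π√(0.97/16.5) = 1.523 s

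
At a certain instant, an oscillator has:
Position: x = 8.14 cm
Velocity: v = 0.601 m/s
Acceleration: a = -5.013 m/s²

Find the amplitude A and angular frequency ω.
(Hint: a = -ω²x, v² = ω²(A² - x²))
a = −ω²x → ω = √(|a|/x) = √(5.013/0.0814) = 7.848 rad/s
v² = ω²(A² − x²) → A = √(x² + v²/ω²) = √(0.0814² + 0.601²/7.848²) = 0.1118 m = 11.18 cm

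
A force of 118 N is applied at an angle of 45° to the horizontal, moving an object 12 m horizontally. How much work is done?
W = Fd cosθ = 118×12×cos(45°) = 1001.3 J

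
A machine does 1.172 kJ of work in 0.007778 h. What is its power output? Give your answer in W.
P = W/t = 1172 J / 28 s = 41.86 W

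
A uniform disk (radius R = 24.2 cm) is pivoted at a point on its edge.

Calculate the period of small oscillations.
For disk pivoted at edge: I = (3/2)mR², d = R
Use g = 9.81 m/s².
I/m = (3/2)R² = 0.08785 m²; d = R = 0.242 m
T = 2π√((3/2)R²/(gR)) = 2π√(3R/(2g)) = 1.209 s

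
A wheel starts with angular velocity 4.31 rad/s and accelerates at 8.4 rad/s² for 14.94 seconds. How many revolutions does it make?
θ = ω₀t + ½αt² = 4.31×14.94 + ½×8.4×14.94² = 1001.85 rad
Revolutions = θ/(2π) = 1001.85/(2π) = 159.45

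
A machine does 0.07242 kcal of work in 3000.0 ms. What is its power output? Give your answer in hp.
P = W/t = 303 J / 3 s = 101 W = 0.1354 hp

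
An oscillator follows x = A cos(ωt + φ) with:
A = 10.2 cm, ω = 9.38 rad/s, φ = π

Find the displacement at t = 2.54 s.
x = A cos(ωt + φ) = 10.2×cos(9.38×2.54 + π) = -2.654 cm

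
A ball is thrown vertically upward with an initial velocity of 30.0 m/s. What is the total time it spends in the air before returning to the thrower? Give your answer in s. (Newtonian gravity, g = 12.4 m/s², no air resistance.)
t_total = 2v₀/g = 4.839 s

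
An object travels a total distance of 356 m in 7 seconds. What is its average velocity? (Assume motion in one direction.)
v_avg = Δd / Δt = 356 / 7 = 50.86 m/s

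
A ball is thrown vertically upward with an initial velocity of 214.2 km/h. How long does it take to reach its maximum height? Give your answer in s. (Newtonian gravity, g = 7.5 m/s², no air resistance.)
t_up = v₀/g (with unit conversion) = 7.933 s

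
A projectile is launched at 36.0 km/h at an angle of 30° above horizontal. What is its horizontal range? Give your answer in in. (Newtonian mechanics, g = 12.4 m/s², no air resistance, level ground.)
R = v₀² sin(2θ) / g (with unit conversion) = 275.0 in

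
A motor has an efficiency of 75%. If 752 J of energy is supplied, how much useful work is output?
W_out = η × W_in = 0.75 × 752 = 564.0 J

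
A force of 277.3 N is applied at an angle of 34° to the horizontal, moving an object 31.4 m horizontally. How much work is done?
W = Fd cosθ = 277.3×31.4×cos(34°) = 7218.6 J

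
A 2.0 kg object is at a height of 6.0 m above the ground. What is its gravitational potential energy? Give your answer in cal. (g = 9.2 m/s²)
PE = mgh = 2 kg × 9.2 m/s² × 6 m = 110.4 J = 26.39 cal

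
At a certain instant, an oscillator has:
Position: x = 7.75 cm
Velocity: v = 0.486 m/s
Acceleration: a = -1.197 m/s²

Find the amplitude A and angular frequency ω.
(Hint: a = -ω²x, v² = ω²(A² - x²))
a = −ω²x → ω = √(|a|/x) = √(1.197/0.0775) = 3.93 rad/s
v² = ω²(A² − x²) → A = √(x² + v²/ω²) = √(0.0775² + 0.486²/3.93²) = 0.1459 m = 14.59 cm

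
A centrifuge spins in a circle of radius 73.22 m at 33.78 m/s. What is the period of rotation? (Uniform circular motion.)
T = 2πr/v = 2π×73.22/33.78 = 13.62 s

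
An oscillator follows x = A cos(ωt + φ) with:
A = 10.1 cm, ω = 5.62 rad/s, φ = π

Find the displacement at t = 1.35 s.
x = A cos(ωt + φ) = 10.1×cos(5.62×1.35 + π) = -2.665 cm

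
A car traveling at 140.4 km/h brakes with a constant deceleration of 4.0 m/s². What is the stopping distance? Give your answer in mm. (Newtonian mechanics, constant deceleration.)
d = v₀² / (2a) (with unit conversion) = 190100.0 mm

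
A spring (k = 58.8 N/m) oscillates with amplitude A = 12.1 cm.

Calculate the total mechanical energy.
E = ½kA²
E = ½kA² = ½×58.8×(0.121)² = 0.4304 J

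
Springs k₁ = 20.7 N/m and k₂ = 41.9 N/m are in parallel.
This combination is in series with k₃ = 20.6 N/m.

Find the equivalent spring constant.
k₁₂ = k₁ + k₂ = 62.6 N/m (parallel)
1/k_eq = 1/k₁₂ + 1/k₃ → k_eq = 15.5 N/m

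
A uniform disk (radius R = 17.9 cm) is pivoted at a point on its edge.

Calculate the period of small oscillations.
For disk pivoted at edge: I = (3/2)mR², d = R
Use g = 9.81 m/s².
I/m = (3/2)R² = 0.04806 m²; d = R = 0.179 m
T = 2π√((3/2)R²/(gR)) = 2π√(3R/(2g)) = 1.039 s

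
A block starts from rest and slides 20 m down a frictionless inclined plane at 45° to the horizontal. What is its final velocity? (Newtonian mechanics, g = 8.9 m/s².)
a = g sin(θ) = 8.9 × sin(45°) = 6.29 m/s²
v = √(2ad) = √(2 × 6.29 × 20) = 15.87 m/s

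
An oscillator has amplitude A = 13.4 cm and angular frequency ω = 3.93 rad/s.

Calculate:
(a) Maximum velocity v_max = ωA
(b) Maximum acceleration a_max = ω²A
v_max = ωA = 3.93×0.134 = 0.5266 m/s
a_max = ω²A = 3.93²×0.134 = 2.07 m/s²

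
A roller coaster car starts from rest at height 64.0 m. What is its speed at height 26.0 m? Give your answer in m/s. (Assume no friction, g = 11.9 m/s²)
mgh₁ = ½mv₂² + mgh₂ → v₂ = √(2g(h₁−h₂)) = √(2×11.9×(64−26)) = 30.07 m/s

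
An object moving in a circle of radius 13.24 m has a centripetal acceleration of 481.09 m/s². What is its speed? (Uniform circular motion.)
v = √(a_c × r) = √(481.09 × 13.24) = 79.81 m/s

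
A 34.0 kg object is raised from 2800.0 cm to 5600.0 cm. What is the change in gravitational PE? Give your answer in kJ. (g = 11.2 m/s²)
ΔPE = mg(h₂ − h₁) = 34 kg × 11.2 m/s² × (56 − 28) m = 1.066e+04 J = 10.66 kJ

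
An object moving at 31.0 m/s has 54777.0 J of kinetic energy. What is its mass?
KE = ½mv² → m = 2KE/v² = 2×54777.0/31.0² = 114.0 kg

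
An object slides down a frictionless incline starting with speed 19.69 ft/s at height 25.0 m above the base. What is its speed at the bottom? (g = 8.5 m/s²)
½mv₀² + mgh = ½mv² → v = √(v₀² + 2gh) = √(6.002² + 2×8.5×25) = 21.47 m/s = 70.44 ft/s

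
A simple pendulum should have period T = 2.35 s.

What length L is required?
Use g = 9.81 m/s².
T = 2π√(L/g) → L = g(T/2π)² = 9.81×(2.35/2π)² = 1.372 m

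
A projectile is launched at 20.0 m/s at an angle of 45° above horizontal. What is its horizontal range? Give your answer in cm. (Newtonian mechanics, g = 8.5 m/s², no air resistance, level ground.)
R = v₀² sin(2θ) / g (with unit conversion) = 4706.0 cm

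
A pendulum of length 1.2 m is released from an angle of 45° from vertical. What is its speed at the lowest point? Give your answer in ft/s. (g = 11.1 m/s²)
h = L(1 − cosθ) = 1.2×(1 − cos45°) = 0.3515 m
v = √(2gh) = √(2×11.1×0.3515) = 2.793 m/s = 9.164 ft/s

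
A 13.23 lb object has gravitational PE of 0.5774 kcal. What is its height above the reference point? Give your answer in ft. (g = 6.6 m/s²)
PE = mgh → h = PE/(mg) = 2416 J / (6.001 kg × 6.6 m/s²) = 61 m = 200.1 ft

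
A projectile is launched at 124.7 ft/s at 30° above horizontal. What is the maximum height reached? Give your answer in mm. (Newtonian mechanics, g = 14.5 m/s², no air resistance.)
H = v₀²sin²(θ)/(2g) (with unit conversion) = 12450.0 mm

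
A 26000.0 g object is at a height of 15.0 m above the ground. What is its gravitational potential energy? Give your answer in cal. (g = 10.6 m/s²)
PE = mgh = 26 kg × 10.6 m/s² × 15 m = 4134 J = 988.0 cal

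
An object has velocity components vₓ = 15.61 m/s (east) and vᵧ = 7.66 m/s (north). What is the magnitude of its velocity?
|v| = √(vₓ² + vᵧ²) = √(15.61² + 7.66²) = √(302.348) = 17.39 m/s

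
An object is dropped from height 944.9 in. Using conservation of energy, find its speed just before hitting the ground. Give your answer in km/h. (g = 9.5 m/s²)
mgh = ½mv² → v = √(2gh) = √(2×9.5×24) = 21.35 m/s = 76.88 km/h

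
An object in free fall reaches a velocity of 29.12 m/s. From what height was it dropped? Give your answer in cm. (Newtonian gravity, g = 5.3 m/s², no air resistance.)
h = v²/(2g) (with unit conversion) = 8000.0 cm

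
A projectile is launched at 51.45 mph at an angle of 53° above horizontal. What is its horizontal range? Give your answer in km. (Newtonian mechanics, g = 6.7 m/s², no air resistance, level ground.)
R = v₀² sin(2θ) / g (with unit conversion) = 0.0759 km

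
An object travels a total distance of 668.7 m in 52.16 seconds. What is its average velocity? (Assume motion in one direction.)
v_avg = Δd / Δt = 668.7 / 52.16 = 12.82 m/s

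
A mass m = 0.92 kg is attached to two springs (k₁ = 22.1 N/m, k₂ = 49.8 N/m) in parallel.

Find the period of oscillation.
k_eq = k₁+k₂ = 71.9 N/m
T = 2π√(m/k_eq) = 2π√(0.92/71.9) = 0.7107 s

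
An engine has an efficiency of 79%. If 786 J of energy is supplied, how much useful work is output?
W_out = η × W_in = 0.79 × 786 = 620.94 J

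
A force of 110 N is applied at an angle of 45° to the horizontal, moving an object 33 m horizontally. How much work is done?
W = Fd cosθ = 110×33×cos(45°) = 2566.8 J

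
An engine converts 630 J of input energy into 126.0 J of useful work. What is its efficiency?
η = W_out/W_in = 126.0/630 = 0.2 = 20.0%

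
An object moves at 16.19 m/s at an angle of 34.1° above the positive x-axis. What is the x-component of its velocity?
vₓ = v cos(θ) = 16.19 × cos(34.1°) = 13.41 m/s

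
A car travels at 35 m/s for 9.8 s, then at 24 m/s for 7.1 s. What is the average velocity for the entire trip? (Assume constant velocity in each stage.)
d₁ = v₁t₁ = 35 × 9.8 = 343 m
d₂ = v₂t₂ = 24 × 7.1 = 170.4 m
d_total = 513.4 m, t_total = 16.9 s
v_avg = d_total/t_total = 513.4/16.9 = 30.38 m/s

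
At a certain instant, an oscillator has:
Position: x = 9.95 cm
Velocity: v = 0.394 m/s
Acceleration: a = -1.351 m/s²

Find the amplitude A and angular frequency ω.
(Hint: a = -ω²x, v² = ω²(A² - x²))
a = −ω²x → ω = √(|a|/x) = √(1.351/0.0995) = 3.685 rad/s
v² = ω²(A² − x²) → A = √(x² + v²/ω²) = √(0.0995² + 0.394²/3.685²) = 0.1461 m = 14.61 cm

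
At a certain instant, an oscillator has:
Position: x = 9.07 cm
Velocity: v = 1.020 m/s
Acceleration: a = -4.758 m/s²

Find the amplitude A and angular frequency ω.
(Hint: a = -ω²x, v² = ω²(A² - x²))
a = −ω²x → ω = √(|a|/x) = √(4.758/0.0907) = 7.243 rad/s
v² = ω²(A² − x²) → A = √(x² + v²/ω²) = √(0.0907² + 1.02²/7.243²) = 0.1675 m = 16.75 cm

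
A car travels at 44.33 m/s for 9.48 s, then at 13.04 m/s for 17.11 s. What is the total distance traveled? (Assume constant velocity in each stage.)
d₁ = v₁t₁ = 44.33 × 9.48 = 420.248 m
d₂ = v₂t₂ = 13.04 × 17.11 = 223.114 m
d_total = 420.248 + 223.114 = 643.36 m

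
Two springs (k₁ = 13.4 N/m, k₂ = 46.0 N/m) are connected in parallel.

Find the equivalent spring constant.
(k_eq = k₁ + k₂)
k_eq = k₁ + k₂ = 13.4 + 46.0 = 59.4 N/m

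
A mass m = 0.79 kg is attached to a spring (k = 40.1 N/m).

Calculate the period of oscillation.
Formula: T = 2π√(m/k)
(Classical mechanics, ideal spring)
T = 2π√(m/k) = 2π√(0.79/40.1) = 0.8819 s; f = 1/T = 1.134 Hz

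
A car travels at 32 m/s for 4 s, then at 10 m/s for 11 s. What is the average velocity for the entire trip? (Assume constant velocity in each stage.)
d₁ = v₁t₁ = 32 × 4 = 128 m
d₂ = v₂t₂ = 10 × 11 = 110 m
d_total = 238 m, t_total = 15 s
v_avg = d_total/t_total = 238/15 = 15.87 m/s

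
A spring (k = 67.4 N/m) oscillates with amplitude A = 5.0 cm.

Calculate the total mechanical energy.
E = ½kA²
E = ½kA² = ½×67.4×(0.05)² = 0.08425 J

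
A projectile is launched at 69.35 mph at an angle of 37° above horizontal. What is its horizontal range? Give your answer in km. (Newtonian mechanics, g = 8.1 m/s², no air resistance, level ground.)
R = v₀² sin(2θ) / g (with unit conversion) = 0.1141 km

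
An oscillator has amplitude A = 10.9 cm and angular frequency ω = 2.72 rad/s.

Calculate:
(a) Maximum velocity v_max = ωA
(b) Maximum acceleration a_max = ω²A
v_max = ωA = 2.72×0.109 = 0.2965 m/s
a_max = ω²A = 2.72²×0.109 = 0.8064 m/s²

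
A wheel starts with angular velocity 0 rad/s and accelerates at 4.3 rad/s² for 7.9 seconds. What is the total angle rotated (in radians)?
θ = ω₀t + ½αt² = 0×7.9 + ½×4.3×7.9² = 134.18 rad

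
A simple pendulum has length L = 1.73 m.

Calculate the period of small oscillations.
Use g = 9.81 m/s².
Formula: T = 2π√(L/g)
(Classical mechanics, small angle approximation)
T = 2π√(L/g) = 2π√(1.73/9.81) = 2.639 s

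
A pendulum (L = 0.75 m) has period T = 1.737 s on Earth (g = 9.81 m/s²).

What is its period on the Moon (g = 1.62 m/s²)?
T = 2π√(L/g), so T_moon/T_earth = √(g_earth/g_moon)
T_moon = 2π√(0.75/1.62) = 4.275 s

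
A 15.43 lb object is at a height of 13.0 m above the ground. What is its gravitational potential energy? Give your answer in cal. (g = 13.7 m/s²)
PE = mgh = 6.999 kg × 13.7 m/s² × 13 m = 1247 J = 297.9 cal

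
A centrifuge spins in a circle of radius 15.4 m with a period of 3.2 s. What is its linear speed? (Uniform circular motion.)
v = 2πr/T = 2π×15.4/3.2 = 30.24 m/s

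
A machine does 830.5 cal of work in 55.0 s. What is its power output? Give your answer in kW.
P = W/t = 3475 J / 55 s = 63.18 W = 0.06318 kW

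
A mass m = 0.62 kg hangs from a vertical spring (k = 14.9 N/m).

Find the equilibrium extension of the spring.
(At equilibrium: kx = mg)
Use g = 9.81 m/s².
x_eq = mg/k = 0.62×9.81/14.9 = 0.4082 m = 40.82 cm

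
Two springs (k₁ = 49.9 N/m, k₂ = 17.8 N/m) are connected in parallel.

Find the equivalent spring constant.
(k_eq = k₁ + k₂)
k_eq = k₁ + k₂ = 49.9 + 17.8 = 67.7 N/m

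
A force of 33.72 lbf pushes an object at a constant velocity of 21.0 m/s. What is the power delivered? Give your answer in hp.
P = Fv = 150 N × 21 m/s = 3150 W = 4.224 hp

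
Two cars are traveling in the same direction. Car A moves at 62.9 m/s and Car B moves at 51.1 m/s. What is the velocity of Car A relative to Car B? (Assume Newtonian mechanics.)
v_rel = v_A - v_B = 62.9 - 51.1 = 11.8 m/s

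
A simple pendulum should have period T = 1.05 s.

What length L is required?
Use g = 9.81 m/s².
T = 2π√(L/g) → L = g(T/2π)² = 9.81×(1.05/2π)² = 0.274 m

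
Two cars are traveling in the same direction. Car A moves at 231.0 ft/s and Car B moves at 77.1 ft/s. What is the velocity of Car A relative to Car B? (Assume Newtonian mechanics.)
v_rel = v_A - v_B = 231.0 - 77.1 = 153.9 ft/s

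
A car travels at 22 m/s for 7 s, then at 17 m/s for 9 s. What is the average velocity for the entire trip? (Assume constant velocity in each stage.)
d₁ = v₁t₁ = 22 × 7 = 154 m
d₂ = v₂t₂ = 17 × 9 = 153 m
d_total = 307 m, t_total = 16 s
v_avg = d_total/t_total = 307/16 = 19.19 m/s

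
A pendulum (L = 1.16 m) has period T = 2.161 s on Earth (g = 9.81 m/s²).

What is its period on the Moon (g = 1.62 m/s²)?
T = 2π√(L/g), so T_moon/T_earth = √(g_earth/g_moon)
T_moon = 2π√(1.16/1.62) = 5.317 s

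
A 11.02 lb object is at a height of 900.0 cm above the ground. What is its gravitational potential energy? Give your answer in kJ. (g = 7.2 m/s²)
PE = mgh = 4.999 kg × 7.2 m/s² × 9 m = 323.9 J = 0.3239 kJ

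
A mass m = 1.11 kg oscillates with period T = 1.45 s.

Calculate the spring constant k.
T = 2π√(m/k) → k = m(2π/T)² = 1.11×(2π/1.45)² = 20.84 N/m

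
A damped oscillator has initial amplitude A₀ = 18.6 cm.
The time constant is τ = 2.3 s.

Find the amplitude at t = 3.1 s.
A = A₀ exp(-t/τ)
A = A₀ exp(−t/τ) = 18.6×exp(−3.1/2.3) = 4.832 cm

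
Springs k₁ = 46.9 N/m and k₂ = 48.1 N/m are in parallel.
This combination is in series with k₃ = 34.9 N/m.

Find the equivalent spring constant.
k₁₂ = k₁ + k₂ = 95 N/m (parallel)
1/k_eq = 1/k₁₂ + 1/k₃ → k_eq = 25.52 N/m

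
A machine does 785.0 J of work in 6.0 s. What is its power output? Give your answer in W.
P = W/t = 785 J / 6 s = 130.8 W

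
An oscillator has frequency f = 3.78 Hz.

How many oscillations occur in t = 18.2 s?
n = f×t = 3.78×18.2 = 68.8 oscillations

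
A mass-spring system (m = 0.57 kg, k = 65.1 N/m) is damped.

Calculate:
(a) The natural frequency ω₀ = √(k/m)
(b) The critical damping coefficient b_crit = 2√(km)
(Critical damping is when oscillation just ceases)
ω₀ = √(k/m) = √(65.1/0.57) = 10.69 rad/s
b_crit = 2√(km) = 2√(65.1×0.57) = 12.18 kg/s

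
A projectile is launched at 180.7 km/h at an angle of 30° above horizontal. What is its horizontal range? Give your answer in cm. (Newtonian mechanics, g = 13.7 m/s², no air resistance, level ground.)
R = v₀² sin(2θ) / g (with unit conversion) = 15930.0 cm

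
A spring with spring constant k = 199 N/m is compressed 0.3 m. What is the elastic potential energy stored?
PE = ½kx² = ½×199×0.3² = 8.955 J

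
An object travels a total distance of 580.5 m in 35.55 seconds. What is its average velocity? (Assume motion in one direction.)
v_avg = Δd / Δt = 580.5 / 35.55 = 16.33 m/s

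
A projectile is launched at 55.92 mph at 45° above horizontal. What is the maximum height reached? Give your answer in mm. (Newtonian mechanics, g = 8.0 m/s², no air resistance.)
H = v₀²sin²(θ)/(2g) (with unit conversion) = 19530.0 mm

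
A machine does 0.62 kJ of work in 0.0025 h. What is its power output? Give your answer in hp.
P = W/t = 620 J / 9 s = 68.89 W = 0.09238 hp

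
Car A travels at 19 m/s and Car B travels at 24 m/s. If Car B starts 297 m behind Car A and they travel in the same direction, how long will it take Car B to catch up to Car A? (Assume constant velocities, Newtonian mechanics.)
Relative speed: v_rel = 24 - 19 = 5 m/s
Time to catch: t = d₀/v_rel = 297/5 = 59.4 s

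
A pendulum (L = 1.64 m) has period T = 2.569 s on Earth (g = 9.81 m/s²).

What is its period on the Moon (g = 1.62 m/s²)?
T = 2π√(L/g), so T_moon/T_earth = √(g_earth/g_moon)
T_moon = 2π√(1.64/1.62) = 6.322 s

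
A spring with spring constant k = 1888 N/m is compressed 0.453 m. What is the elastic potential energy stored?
PE = ½kx² = ½×1888×0.453² = 193.7 J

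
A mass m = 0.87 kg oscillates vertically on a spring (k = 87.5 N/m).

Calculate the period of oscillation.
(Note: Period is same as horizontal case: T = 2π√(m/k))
T = 2π√(m/k) = 2π√(0.87/87.5) = 0.6265 s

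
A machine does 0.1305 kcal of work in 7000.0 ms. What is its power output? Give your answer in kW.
P = W/t = 546 J / 7 s = 78 W = 0.078 kW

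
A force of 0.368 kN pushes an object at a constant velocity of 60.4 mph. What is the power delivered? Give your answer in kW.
P = Fv = 368 N × 27 m/s = 9936 W = 9.936 kW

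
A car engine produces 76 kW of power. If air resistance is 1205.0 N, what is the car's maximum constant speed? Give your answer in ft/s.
P = Fv → v = P/F = 76000 W / 1205 N = 63.07 m/s = 206.9 ft/s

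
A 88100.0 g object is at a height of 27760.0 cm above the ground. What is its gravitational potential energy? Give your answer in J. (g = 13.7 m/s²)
PE = mgh = 88.1 kg × 13.7 m/s² × 277.6 m = 3.351e+05 J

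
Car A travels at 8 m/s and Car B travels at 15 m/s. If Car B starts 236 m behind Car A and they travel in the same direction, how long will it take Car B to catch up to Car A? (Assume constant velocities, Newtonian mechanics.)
Relative speed: v_rel = 15 - 8 = 7 m/s
Time to catch: t = d₀/v_rel = 236/7 = 33.71 s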